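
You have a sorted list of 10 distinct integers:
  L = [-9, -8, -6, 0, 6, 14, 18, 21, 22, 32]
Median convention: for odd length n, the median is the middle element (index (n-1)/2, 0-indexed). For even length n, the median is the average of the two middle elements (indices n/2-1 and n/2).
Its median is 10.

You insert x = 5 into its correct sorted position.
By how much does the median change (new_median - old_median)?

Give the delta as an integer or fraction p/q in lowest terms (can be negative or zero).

Old median = 10
After inserting x = 5: new sorted = [-9, -8, -6, 0, 5, 6, 14, 18, 21, 22, 32]
New median = 6
Delta = 6 - 10 = -4

Answer: -4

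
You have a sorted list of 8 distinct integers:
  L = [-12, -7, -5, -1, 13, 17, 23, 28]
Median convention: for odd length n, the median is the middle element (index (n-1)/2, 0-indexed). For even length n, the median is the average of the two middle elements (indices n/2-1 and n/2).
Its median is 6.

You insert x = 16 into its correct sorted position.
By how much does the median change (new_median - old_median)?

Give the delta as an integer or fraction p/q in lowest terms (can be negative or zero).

Answer: 7

Derivation:
Old median = 6
After inserting x = 16: new sorted = [-12, -7, -5, -1, 13, 16, 17, 23, 28]
New median = 13
Delta = 13 - 6 = 7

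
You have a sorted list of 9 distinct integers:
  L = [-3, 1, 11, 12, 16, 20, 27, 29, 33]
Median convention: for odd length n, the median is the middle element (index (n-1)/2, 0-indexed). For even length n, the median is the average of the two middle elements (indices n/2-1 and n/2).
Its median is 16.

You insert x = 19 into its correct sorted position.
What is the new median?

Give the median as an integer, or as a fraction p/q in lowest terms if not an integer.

Old list (sorted, length 9): [-3, 1, 11, 12, 16, 20, 27, 29, 33]
Old median = 16
Insert x = 19
Old length odd (9). Middle was index 4 = 16.
New length even (10). New median = avg of two middle elements.
x = 19: 5 elements are < x, 4 elements are > x.
New sorted list: [-3, 1, 11, 12, 16, 19, 20, 27, 29, 33]
New median = 35/2

Answer: 35/2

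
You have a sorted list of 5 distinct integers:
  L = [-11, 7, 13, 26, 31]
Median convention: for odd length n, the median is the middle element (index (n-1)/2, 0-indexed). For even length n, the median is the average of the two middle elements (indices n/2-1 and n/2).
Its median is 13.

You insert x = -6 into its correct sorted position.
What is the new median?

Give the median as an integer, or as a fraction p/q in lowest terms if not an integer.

Answer: 10

Derivation:
Old list (sorted, length 5): [-11, 7, 13, 26, 31]
Old median = 13
Insert x = -6
Old length odd (5). Middle was index 2 = 13.
New length even (6). New median = avg of two middle elements.
x = -6: 1 elements are < x, 4 elements are > x.
New sorted list: [-11, -6, 7, 13, 26, 31]
New median = 10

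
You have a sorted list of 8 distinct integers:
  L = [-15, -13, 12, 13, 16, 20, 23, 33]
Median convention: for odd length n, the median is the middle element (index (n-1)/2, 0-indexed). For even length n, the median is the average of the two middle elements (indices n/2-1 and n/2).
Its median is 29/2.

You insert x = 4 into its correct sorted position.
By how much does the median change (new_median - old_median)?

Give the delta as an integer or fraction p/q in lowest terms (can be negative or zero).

Answer: -3/2

Derivation:
Old median = 29/2
After inserting x = 4: new sorted = [-15, -13, 4, 12, 13, 16, 20, 23, 33]
New median = 13
Delta = 13 - 29/2 = -3/2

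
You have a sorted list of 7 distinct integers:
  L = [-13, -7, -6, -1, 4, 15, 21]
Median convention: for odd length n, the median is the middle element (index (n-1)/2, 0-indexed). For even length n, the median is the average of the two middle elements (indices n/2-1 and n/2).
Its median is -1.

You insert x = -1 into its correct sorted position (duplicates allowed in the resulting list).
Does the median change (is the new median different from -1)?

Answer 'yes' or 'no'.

Answer: no

Derivation:
Old median = -1
Insert x = -1
New median = -1
Changed? no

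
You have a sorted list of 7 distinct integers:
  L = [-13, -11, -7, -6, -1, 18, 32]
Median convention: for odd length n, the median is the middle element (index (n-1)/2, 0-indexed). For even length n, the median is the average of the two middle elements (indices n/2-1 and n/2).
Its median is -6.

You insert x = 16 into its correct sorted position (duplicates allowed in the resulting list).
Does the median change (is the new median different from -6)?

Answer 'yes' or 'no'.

Answer: yes

Derivation:
Old median = -6
Insert x = 16
New median = -7/2
Changed? yes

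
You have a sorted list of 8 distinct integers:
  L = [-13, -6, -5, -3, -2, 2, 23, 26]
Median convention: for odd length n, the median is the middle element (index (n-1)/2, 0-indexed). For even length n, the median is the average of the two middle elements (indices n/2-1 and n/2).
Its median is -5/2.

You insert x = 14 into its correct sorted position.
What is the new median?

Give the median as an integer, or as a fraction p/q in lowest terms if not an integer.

Answer: -2

Derivation:
Old list (sorted, length 8): [-13, -6, -5, -3, -2, 2, 23, 26]
Old median = -5/2
Insert x = 14
Old length even (8). Middle pair: indices 3,4 = -3,-2.
New length odd (9). New median = single middle element.
x = 14: 6 elements are < x, 2 elements are > x.
New sorted list: [-13, -6, -5, -3, -2, 2, 14, 23, 26]
New median = -2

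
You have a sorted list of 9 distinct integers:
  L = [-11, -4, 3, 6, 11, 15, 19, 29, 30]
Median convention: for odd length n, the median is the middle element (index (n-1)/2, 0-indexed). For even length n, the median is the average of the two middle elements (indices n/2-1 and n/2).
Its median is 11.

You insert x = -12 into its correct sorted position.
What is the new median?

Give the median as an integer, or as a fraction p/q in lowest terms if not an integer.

Answer: 17/2

Derivation:
Old list (sorted, length 9): [-11, -4, 3, 6, 11, 15, 19, 29, 30]
Old median = 11
Insert x = -12
Old length odd (9). Middle was index 4 = 11.
New length even (10). New median = avg of two middle elements.
x = -12: 0 elements are < x, 9 elements are > x.
New sorted list: [-12, -11, -4, 3, 6, 11, 15, 19, 29, 30]
New median = 17/2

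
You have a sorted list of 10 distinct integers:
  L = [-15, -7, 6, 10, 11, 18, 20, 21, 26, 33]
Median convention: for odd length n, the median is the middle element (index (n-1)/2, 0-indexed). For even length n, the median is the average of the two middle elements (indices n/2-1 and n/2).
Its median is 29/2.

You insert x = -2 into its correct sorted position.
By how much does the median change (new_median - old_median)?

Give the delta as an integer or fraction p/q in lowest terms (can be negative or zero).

Answer: -7/2

Derivation:
Old median = 29/2
After inserting x = -2: new sorted = [-15, -7, -2, 6, 10, 11, 18, 20, 21, 26, 33]
New median = 11
Delta = 11 - 29/2 = -7/2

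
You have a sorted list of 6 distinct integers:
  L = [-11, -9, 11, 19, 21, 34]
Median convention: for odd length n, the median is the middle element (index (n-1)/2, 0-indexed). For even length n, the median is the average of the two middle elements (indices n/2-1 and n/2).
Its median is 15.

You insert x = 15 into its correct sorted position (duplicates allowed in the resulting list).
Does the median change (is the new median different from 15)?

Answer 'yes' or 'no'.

Old median = 15
Insert x = 15
New median = 15
Changed? no

Answer: no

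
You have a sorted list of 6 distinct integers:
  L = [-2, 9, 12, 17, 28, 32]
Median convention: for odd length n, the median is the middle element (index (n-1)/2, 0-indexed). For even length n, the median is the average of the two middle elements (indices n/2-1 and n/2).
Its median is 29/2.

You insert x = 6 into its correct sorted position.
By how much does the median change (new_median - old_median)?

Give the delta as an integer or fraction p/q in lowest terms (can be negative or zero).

Answer: -5/2

Derivation:
Old median = 29/2
After inserting x = 6: new sorted = [-2, 6, 9, 12, 17, 28, 32]
New median = 12
Delta = 12 - 29/2 = -5/2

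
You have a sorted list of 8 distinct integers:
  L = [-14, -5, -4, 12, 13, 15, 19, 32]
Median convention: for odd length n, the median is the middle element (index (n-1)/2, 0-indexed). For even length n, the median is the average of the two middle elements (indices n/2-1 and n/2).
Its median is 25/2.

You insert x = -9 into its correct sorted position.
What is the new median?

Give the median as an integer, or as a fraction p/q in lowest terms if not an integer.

Answer: 12

Derivation:
Old list (sorted, length 8): [-14, -5, -4, 12, 13, 15, 19, 32]
Old median = 25/2
Insert x = -9
Old length even (8). Middle pair: indices 3,4 = 12,13.
New length odd (9). New median = single middle element.
x = -9: 1 elements are < x, 7 elements are > x.
New sorted list: [-14, -9, -5, -4, 12, 13, 15, 19, 32]
New median = 12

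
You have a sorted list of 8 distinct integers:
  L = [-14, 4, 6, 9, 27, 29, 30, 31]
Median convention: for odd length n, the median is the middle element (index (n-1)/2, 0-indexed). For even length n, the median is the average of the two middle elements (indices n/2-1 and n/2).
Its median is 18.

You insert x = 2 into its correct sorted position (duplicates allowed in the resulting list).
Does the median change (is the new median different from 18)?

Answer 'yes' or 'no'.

Answer: yes

Derivation:
Old median = 18
Insert x = 2
New median = 9
Changed? yes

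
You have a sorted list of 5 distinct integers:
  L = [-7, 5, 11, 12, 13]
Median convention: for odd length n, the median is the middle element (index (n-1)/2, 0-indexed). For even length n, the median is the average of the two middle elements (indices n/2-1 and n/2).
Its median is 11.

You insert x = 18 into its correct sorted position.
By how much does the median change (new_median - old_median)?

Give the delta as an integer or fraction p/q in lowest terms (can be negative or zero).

Old median = 11
After inserting x = 18: new sorted = [-7, 5, 11, 12, 13, 18]
New median = 23/2
Delta = 23/2 - 11 = 1/2

Answer: 1/2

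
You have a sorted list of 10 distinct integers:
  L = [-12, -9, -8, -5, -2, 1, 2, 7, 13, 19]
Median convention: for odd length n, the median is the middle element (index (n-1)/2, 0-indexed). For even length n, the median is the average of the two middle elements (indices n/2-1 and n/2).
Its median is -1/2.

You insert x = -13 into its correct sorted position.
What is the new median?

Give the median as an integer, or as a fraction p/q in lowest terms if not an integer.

Answer: -2

Derivation:
Old list (sorted, length 10): [-12, -9, -8, -5, -2, 1, 2, 7, 13, 19]
Old median = -1/2
Insert x = -13
Old length even (10). Middle pair: indices 4,5 = -2,1.
New length odd (11). New median = single middle element.
x = -13: 0 elements are < x, 10 elements are > x.
New sorted list: [-13, -12, -9, -8, -5, -2, 1, 2, 7, 13, 19]
New median = -2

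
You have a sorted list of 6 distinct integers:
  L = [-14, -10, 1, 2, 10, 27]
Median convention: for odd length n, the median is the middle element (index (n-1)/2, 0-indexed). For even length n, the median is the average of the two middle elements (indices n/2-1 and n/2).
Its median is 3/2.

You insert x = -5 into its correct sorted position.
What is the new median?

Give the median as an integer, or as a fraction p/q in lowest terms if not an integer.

Old list (sorted, length 6): [-14, -10, 1, 2, 10, 27]
Old median = 3/2
Insert x = -5
Old length even (6). Middle pair: indices 2,3 = 1,2.
New length odd (7). New median = single middle element.
x = -5: 2 elements are < x, 4 elements are > x.
New sorted list: [-14, -10, -5, 1, 2, 10, 27]
New median = 1

Answer: 1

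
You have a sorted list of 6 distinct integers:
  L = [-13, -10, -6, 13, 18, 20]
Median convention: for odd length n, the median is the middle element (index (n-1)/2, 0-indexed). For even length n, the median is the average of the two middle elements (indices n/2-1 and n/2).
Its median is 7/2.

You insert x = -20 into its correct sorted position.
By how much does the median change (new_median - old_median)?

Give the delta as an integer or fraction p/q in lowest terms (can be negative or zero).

Answer: -19/2

Derivation:
Old median = 7/2
After inserting x = -20: new sorted = [-20, -13, -10, -6, 13, 18, 20]
New median = -6
Delta = -6 - 7/2 = -19/2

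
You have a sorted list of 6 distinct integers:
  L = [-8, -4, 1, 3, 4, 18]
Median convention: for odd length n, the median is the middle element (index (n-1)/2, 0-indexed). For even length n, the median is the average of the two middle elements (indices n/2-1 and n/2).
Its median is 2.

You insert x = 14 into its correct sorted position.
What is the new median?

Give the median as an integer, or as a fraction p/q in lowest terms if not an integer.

Old list (sorted, length 6): [-8, -4, 1, 3, 4, 18]
Old median = 2
Insert x = 14
Old length even (6). Middle pair: indices 2,3 = 1,3.
New length odd (7). New median = single middle element.
x = 14: 5 elements are < x, 1 elements are > x.
New sorted list: [-8, -4, 1, 3, 4, 14, 18]
New median = 3

Answer: 3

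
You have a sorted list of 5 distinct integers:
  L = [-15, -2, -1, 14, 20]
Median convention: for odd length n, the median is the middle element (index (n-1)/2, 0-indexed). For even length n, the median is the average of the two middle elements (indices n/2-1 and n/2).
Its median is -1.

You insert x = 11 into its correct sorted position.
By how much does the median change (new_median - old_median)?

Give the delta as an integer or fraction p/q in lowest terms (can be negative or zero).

Answer: 6

Derivation:
Old median = -1
After inserting x = 11: new sorted = [-15, -2, -1, 11, 14, 20]
New median = 5
Delta = 5 - -1 = 6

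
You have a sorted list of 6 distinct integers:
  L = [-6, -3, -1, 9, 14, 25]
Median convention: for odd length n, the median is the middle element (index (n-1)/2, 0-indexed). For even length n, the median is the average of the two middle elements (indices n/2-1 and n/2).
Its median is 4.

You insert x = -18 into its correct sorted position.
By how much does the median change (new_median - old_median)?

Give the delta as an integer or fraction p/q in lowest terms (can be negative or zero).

Answer: -5

Derivation:
Old median = 4
After inserting x = -18: new sorted = [-18, -6, -3, -1, 9, 14, 25]
New median = -1
Delta = -1 - 4 = -5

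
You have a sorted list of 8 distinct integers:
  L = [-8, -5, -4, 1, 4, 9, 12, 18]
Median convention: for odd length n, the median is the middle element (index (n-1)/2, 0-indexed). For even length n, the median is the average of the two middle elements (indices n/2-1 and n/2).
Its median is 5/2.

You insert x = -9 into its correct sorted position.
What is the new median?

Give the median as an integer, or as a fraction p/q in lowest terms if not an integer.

Old list (sorted, length 8): [-8, -5, -4, 1, 4, 9, 12, 18]
Old median = 5/2
Insert x = -9
Old length even (8). Middle pair: indices 3,4 = 1,4.
New length odd (9). New median = single middle element.
x = -9: 0 elements are < x, 8 elements are > x.
New sorted list: [-9, -8, -5, -4, 1, 4, 9, 12, 18]
New median = 1

Answer: 1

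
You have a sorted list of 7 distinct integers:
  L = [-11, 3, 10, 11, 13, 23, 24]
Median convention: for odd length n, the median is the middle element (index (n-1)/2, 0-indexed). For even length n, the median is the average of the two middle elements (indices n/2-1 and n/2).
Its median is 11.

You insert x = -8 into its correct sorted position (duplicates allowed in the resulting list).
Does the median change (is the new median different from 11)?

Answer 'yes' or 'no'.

Answer: yes

Derivation:
Old median = 11
Insert x = -8
New median = 21/2
Changed? yes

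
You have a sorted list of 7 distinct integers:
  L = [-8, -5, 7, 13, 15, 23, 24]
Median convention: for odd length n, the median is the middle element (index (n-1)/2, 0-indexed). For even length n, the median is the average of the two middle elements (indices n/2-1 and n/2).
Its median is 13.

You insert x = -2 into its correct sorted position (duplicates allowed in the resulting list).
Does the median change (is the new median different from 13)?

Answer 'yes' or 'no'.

Answer: yes

Derivation:
Old median = 13
Insert x = -2
New median = 10
Changed? yes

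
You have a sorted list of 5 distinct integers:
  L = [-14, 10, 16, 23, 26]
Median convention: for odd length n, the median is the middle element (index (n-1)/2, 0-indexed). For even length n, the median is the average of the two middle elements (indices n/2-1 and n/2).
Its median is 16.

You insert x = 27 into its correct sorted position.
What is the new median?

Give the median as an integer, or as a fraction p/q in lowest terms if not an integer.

Old list (sorted, length 5): [-14, 10, 16, 23, 26]
Old median = 16
Insert x = 27
Old length odd (5). Middle was index 2 = 16.
New length even (6). New median = avg of two middle elements.
x = 27: 5 elements are < x, 0 elements are > x.
New sorted list: [-14, 10, 16, 23, 26, 27]
New median = 39/2

Answer: 39/2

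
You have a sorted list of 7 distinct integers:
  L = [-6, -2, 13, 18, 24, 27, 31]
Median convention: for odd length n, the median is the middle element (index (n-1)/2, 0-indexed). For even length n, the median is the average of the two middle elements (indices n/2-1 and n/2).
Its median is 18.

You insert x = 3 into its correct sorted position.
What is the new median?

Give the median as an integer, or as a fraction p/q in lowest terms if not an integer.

Old list (sorted, length 7): [-6, -2, 13, 18, 24, 27, 31]
Old median = 18
Insert x = 3
Old length odd (7). Middle was index 3 = 18.
New length even (8). New median = avg of two middle elements.
x = 3: 2 elements are < x, 5 elements are > x.
New sorted list: [-6, -2, 3, 13, 18, 24, 27, 31]
New median = 31/2

Answer: 31/2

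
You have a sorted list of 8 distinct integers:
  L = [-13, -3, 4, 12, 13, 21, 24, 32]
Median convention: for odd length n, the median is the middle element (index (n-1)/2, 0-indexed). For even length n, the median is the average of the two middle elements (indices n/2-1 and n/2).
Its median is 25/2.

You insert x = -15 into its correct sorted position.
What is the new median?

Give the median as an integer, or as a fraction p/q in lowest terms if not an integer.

Old list (sorted, length 8): [-13, -3, 4, 12, 13, 21, 24, 32]
Old median = 25/2
Insert x = -15
Old length even (8). Middle pair: indices 3,4 = 12,13.
New length odd (9). New median = single middle element.
x = -15: 0 elements are < x, 8 elements are > x.
New sorted list: [-15, -13, -3, 4, 12, 13, 21, 24, 32]
New median = 12

Answer: 12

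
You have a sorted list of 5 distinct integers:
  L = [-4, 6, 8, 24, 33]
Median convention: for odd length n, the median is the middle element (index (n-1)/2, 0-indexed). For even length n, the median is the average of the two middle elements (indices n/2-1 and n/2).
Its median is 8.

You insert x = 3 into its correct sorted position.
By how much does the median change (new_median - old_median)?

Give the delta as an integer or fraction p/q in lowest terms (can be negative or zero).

Answer: -1

Derivation:
Old median = 8
After inserting x = 3: new sorted = [-4, 3, 6, 8, 24, 33]
New median = 7
Delta = 7 - 8 = -1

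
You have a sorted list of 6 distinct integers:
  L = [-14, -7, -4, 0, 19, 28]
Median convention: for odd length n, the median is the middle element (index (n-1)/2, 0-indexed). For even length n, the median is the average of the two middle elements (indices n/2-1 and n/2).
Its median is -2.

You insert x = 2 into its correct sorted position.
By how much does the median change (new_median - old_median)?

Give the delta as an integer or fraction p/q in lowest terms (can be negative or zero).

Old median = -2
After inserting x = 2: new sorted = [-14, -7, -4, 0, 2, 19, 28]
New median = 0
Delta = 0 - -2 = 2

Answer: 2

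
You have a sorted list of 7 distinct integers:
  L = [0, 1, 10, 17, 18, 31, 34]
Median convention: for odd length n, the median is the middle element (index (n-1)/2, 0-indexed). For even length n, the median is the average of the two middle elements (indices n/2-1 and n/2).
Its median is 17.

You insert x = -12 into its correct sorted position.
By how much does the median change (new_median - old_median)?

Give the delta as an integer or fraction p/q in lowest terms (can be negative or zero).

Old median = 17
After inserting x = -12: new sorted = [-12, 0, 1, 10, 17, 18, 31, 34]
New median = 27/2
Delta = 27/2 - 17 = -7/2

Answer: -7/2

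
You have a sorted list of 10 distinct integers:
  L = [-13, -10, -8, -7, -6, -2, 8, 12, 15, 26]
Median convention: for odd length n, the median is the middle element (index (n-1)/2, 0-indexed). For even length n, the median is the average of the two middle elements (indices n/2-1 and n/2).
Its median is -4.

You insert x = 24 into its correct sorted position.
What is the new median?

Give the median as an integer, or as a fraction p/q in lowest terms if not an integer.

Answer: -2

Derivation:
Old list (sorted, length 10): [-13, -10, -8, -7, -6, -2, 8, 12, 15, 26]
Old median = -4
Insert x = 24
Old length even (10). Middle pair: indices 4,5 = -6,-2.
New length odd (11). New median = single middle element.
x = 24: 9 elements are < x, 1 elements are > x.
New sorted list: [-13, -10, -8, -7, -6, -2, 8, 12, 15, 24, 26]
New median = -2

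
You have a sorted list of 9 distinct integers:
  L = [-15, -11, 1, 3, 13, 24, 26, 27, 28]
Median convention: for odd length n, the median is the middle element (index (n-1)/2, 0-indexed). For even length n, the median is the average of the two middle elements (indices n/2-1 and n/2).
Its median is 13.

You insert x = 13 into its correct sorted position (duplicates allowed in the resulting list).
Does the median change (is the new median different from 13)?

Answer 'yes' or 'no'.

Old median = 13
Insert x = 13
New median = 13
Changed? no

Answer: no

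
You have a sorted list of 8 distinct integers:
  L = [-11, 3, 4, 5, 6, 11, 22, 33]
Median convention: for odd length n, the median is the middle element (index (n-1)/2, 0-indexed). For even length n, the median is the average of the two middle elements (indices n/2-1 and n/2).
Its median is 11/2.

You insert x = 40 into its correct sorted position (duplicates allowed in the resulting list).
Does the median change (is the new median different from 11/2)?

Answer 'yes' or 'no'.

Answer: yes

Derivation:
Old median = 11/2
Insert x = 40
New median = 6
Changed? yes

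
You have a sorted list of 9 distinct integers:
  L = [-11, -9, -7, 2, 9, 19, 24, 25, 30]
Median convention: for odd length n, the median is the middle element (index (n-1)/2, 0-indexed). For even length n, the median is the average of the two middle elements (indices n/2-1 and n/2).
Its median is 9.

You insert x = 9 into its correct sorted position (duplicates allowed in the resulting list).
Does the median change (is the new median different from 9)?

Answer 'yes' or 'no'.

Old median = 9
Insert x = 9
New median = 9
Changed? no

Answer: no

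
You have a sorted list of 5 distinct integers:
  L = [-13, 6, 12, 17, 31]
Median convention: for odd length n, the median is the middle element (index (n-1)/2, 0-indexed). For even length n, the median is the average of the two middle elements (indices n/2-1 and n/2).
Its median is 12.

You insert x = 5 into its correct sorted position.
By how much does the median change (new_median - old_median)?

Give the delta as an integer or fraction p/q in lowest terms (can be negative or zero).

Answer: -3

Derivation:
Old median = 12
After inserting x = 5: new sorted = [-13, 5, 6, 12, 17, 31]
New median = 9
Delta = 9 - 12 = -3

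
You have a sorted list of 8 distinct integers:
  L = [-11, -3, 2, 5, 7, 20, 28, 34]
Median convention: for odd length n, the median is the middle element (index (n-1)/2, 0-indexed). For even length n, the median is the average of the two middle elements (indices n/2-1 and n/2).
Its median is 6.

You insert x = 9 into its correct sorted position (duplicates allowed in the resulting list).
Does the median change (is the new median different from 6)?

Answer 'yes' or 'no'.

Answer: yes

Derivation:
Old median = 6
Insert x = 9
New median = 7
Changed? yes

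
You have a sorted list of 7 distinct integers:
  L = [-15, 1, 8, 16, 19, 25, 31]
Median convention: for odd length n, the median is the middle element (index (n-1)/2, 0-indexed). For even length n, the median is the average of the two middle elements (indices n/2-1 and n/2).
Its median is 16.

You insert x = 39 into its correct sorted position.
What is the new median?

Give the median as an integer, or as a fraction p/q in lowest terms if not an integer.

Answer: 35/2

Derivation:
Old list (sorted, length 7): [-15, 1, 8, 16, 19, 25, 31]
Old median = 16
Insert x = 39
Old length odd (7). Middle was index 3 = 16.
New length even (8). New median = avg of two middle elements.
x = 39: 7 elements are < x, 0 elements are > x.
New sorted list: [-15, 1, 8, 16, 19, 25, 31, 39]
New median = 35/2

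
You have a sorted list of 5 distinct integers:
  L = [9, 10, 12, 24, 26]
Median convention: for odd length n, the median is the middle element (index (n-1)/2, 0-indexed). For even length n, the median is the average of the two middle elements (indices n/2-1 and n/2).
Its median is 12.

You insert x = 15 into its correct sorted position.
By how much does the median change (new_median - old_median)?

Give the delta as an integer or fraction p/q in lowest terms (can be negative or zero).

Answer: 3/2

Derivation:
Old median = 12
After inserting x = 15: new sorted = [9, 10, 12, 15, 24, 26]
New median = 27/2
Delta = 27/2 - 12 = 3/2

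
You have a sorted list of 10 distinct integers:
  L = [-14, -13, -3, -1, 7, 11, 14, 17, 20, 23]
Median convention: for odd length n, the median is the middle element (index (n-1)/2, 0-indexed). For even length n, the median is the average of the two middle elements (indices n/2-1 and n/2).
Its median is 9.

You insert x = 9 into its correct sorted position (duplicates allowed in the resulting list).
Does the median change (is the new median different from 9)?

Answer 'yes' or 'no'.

Answer: no

Derivation:
Old median = 9
Insert x = 9
New median = 9
Changed? no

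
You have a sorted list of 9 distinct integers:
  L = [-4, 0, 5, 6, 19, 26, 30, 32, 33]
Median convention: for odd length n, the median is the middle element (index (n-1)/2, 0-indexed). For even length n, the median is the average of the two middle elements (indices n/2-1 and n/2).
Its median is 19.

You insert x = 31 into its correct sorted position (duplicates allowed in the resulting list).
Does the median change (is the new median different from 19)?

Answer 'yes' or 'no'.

Answer: yes

Derivation:
Old median = 19
Insert x = 31
New median = 45/2
Changed? yes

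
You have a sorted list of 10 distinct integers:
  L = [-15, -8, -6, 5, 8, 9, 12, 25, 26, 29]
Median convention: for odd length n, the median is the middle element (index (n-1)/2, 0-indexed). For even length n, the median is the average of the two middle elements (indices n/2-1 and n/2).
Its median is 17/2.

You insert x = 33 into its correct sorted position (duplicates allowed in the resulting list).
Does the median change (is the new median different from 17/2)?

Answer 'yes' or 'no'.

Answer: yes

Derivation:
Old median = 17/2
Insert x = 33
New median = 9
Changed? yes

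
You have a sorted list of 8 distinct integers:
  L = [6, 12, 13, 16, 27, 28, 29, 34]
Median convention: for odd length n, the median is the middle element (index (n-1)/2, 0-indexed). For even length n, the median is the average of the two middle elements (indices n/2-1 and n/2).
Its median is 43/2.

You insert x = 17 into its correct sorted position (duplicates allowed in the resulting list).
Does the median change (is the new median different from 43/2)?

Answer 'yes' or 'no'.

Answer: yes

Derivation:
Old median = 43/2
Insert x = 17
New median = 17
Changed? yes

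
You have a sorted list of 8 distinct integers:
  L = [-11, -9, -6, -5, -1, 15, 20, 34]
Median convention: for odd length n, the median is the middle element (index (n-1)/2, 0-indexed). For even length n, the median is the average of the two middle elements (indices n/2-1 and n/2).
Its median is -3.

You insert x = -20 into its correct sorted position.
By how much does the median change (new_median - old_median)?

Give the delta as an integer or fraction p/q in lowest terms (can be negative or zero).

Old median = -3
After inserting x = -20: new sorted = [-20, -11, -9, -6, -5, -1, 15, 20, 34]
New median = -5
Delta = -5 - -3 = -2

Answer: -2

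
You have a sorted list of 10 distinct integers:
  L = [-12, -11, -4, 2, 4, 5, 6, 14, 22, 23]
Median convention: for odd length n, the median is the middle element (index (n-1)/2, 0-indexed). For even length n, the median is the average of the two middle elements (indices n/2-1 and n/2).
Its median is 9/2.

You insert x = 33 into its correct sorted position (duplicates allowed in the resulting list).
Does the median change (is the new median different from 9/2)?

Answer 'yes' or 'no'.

Answer: yes

Derivation:
Old median = 9/2
Insert x = 33
New median = 5
Changed? yes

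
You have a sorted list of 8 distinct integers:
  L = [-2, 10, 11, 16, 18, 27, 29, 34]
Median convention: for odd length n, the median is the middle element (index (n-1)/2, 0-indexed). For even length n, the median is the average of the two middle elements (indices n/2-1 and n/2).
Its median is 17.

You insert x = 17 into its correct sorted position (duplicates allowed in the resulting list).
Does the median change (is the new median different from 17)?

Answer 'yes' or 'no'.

Answer: no

Derivation:
Old median = 17
Insert x = 17
New median = 17
Changed? no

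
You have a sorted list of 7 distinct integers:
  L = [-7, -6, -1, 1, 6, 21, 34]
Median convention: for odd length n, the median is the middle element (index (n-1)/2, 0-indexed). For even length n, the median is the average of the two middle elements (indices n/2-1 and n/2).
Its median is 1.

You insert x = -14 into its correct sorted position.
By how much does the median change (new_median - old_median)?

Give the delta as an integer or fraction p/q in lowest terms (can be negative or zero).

Answer: -1

Derivation:
Old median = 1
After inserting x = -14: new sorted = [-14, -7, -6, -1, 1, 6, 21, 34]
New median = 0
Delta = 0 - 1 = -1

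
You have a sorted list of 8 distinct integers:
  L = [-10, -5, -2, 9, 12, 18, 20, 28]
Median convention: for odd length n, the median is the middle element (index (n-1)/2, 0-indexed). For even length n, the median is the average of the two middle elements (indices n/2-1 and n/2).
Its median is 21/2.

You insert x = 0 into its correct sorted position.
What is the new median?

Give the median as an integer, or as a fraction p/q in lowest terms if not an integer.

Old list (sorted, length 8): [-10, -5, -2, 9, 12, 18, 20, 28]
Old median = 21/2
Insert x = 0
Old length even (8). Middle pair: indices 3,4 = 9,12.
New length odd (9). New median = single middle element.
x = 0: 3 elements are < x, 5 elements are > x.
New sorted list: [-10, -5, -2, 0, 9, 12, 18, 20, 28]
New median = 9

Answer: 9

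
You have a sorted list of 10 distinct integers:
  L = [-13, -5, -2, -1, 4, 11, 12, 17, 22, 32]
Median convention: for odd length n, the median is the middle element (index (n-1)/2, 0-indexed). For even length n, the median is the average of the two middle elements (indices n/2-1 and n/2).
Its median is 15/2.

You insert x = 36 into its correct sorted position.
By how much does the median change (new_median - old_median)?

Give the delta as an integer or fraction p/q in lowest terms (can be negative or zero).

Answer: 7/2

Derivation:
Old median = 15/2
After inserting x = 36: new sorted = [-13, -5, -2, -1, 4, 11, 12, 17, 22, 32, 36]
New median = 11
Delta = 11 - 15/2 = 7/2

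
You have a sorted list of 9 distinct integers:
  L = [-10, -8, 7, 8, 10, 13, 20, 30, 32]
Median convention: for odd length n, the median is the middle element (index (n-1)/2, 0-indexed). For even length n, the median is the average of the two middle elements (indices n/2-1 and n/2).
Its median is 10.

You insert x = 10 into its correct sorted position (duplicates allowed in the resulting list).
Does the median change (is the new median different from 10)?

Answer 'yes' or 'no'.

Answer: no

Derivation:
Old median = 10
Insert x = 10
New median = 10
Changed? no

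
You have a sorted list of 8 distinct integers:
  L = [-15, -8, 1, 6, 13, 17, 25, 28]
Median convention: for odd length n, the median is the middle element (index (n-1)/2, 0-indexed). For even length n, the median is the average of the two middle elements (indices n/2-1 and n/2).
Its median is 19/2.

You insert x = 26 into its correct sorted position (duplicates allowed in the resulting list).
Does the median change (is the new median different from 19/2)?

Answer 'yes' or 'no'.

Answer: yes

Derivation:
Old median = 19/2
Insert x = 26
New median = 13
Changed? yes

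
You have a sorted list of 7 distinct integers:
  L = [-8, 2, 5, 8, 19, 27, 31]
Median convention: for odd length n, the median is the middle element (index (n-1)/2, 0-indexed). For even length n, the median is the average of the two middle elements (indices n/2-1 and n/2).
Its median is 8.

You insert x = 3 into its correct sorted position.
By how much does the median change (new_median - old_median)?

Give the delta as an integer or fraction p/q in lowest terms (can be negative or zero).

Answer: -3/2

Derivation:
Old median = 8
After inserting x = 3: new sorted = [-8, 2, 3, 5, 8, 19, 27, 31]
New median = 13/2
Delta = 13/2 - 8 = -3/2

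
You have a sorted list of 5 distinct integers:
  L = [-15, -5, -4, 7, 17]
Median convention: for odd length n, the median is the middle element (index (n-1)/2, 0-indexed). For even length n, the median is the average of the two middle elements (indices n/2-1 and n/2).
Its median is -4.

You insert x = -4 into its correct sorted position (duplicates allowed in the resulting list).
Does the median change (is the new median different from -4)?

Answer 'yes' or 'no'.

Answer: no

Derivation:
Old median = -4
Insert x = -4
New median = -4
Changed? no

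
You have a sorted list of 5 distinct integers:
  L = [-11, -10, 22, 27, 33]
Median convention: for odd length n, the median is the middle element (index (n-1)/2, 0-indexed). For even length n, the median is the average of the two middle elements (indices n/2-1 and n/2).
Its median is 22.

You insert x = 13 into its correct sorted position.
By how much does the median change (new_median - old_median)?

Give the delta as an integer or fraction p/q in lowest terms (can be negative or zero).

Answer: -9/2

Derivation:
Old median = 22
After inserting x = 13: new sorted = [-11, -10, 13, 22, 27, 33]
New median = 35/2
Delta = 35/2 - 22 = -9/2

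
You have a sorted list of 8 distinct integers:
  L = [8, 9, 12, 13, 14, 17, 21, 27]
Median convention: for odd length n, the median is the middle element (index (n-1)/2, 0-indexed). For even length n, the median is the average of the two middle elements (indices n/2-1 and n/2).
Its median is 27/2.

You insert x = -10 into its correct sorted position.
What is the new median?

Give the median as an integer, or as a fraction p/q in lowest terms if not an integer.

Old list (sorted, length 8): [8, 9, 12, 13, 14, 17, 21, 27]
Old median = 27/2
Insert x = -10
Old length even (8). Middle pair: indices 3,4 = 13,14.
New length odd (9). New median = single middle element.
x = -10: 0 elements are < x, 8 elements are > x.
New sorted list: [-10, 8, 9, 12, 13, 14, 17, 21, 27]
New median = 13

Answer: 13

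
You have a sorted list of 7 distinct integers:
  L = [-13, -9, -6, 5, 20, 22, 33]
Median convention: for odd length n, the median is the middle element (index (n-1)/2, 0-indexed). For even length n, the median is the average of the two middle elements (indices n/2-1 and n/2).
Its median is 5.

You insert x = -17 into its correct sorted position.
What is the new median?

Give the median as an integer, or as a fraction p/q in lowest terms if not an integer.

Answer: -1/2

Derivation:
Old list (sorted, length 7): [-13, -9, -6, 5, 20, 22, 33]
Old median = 5
Insert x = -17
Old length odd (7). Middle was index 3 = 5.
New length even (8). New median = avg of two middle elements.
x = -17: 0 elements are < x, 7 elements are > x.
New sorted list: [-17, -13, -9, -6, 5, 20, 22, 33]
New median = -1/2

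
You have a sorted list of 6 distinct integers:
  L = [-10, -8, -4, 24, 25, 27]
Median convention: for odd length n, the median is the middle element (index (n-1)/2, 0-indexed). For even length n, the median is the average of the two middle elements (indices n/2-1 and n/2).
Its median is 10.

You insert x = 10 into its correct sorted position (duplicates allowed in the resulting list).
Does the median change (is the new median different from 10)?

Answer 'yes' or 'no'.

Answer: no

Derivation:
Old median = 10
Insert x = 10
New median = 10
Changed? no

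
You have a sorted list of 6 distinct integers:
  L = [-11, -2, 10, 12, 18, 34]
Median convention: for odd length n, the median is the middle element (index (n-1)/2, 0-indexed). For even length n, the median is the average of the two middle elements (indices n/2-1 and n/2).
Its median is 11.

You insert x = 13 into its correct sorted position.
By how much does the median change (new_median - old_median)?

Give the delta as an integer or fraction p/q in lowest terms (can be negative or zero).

Answer: 1

Derivation:
Old median = 11
After inserting x = 13: new sorted = [-11, -2, 10, 12, 13, 18, 34]
New median = 12
Delta = 12 - 11 = 1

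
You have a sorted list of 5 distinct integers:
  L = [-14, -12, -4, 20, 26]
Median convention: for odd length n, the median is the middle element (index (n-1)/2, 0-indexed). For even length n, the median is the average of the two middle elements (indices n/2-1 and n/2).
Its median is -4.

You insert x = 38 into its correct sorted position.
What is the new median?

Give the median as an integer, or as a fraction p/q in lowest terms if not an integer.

Old list (sorted, length 5): [-14, -12, -4, 20, 26]
Old median = -4
Insert x = 38
Old length odd (5). Middle was index 2 = -4.
New length even (6). New median = avg of two middle elements.
x = 38: 5 elements are < x, 0 elements are > x.
New sorted list: [-14, -12, -4, 20, 26, 38]
New median = 8

Answer: 8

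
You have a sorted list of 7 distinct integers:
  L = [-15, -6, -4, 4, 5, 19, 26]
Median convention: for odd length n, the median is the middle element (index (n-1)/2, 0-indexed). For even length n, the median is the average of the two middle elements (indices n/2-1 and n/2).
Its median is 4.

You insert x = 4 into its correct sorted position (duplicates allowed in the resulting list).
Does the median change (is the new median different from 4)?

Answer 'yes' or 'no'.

Answer: no

Derivation:
Old median = 4
Insert x = 4
New median = 4
Changed? no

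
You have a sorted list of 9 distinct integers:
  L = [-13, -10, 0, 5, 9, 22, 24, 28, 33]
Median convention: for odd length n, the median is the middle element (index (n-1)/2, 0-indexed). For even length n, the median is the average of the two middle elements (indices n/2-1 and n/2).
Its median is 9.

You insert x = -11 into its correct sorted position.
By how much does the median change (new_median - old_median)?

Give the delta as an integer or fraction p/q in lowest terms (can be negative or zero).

Answer: -2

Derivation:
Old median = 9
After inserting x = -11: new sorted = [-13, -11, -10, 0, 5, 9, 22, 24, 28, 33]
New median = 7
Delta = 7 - 9 = -2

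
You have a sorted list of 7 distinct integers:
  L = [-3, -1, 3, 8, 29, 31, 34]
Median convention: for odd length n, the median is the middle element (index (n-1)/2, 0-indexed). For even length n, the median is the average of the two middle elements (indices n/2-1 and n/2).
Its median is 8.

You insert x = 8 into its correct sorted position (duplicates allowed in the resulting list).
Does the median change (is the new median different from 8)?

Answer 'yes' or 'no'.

Old median = 8
Insert x = 8
New median = 8
Changed? no

Answer: no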